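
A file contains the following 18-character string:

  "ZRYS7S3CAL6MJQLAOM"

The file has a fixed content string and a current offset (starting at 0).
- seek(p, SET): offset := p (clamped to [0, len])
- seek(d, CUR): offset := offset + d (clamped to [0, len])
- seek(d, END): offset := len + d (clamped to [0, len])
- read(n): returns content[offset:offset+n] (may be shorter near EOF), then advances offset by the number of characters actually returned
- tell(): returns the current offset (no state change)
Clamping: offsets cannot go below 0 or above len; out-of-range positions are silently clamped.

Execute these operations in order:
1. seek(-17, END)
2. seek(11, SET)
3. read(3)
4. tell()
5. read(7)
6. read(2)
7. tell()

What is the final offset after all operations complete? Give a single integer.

After 1 (seek(-17, END)): offset=1
After 2 (seek(11, SET)): offset=11
After 3 (read(3)): returned 'MJQ', offset=14
After 4 (tell()): offset=14
After 5 (read(7)): returned 'LAOM', offset=18
After 6 (read(2)): returned '', offset=18
After 7 (tell()): offset=18

Answer: 18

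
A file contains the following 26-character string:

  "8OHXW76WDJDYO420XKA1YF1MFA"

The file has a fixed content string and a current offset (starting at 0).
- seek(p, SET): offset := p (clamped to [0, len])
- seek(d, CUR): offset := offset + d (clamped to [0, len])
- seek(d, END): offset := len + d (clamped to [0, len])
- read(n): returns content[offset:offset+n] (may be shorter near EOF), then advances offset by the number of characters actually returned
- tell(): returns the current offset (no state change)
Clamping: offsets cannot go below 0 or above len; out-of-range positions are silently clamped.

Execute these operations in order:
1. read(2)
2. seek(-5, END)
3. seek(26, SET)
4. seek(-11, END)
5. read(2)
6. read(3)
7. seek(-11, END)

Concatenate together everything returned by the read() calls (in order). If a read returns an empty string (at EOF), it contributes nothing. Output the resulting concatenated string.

After 1 (read(2)): returned '8O', offset=2
After 2 (seek(-5, END)): offset=21
After 3 (seek(26, SET)): offset=26
After 4 (seek(-11, END)): offset=15
After 5 (read(2)): returned '0X', offset=17
After 6 (read(3)): returned 'KA1', offset=20
After 7 (seek(-11, END)): offset=15

Answer: 8O0XKA1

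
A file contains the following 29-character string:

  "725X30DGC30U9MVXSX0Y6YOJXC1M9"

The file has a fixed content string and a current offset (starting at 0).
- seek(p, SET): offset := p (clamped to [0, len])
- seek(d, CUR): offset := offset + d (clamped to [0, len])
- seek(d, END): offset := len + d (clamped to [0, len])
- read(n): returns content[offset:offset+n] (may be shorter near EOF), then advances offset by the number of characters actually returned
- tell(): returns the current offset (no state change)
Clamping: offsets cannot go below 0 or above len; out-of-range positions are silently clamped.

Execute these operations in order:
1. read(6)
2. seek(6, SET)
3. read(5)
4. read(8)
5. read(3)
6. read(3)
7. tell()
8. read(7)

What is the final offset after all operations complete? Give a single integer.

Answer: 29

Derivation:
After 1 (read(6)): returned '725X30', offset=6
After 2 (seek(6, SET)): offset=6
After 3 (read(5)): returned 'DGC30', offset=11
After 4 (read(8)): returned 'U9MVXSX0', offset=19
After 5 (read(3)): returned 'Y6Y', offset=22
After 6 (read(3)): returned 'OJX', offset=25
After 7 (tell()): offset=25
After 8 (read(7)): returned 'C1M9', offset=29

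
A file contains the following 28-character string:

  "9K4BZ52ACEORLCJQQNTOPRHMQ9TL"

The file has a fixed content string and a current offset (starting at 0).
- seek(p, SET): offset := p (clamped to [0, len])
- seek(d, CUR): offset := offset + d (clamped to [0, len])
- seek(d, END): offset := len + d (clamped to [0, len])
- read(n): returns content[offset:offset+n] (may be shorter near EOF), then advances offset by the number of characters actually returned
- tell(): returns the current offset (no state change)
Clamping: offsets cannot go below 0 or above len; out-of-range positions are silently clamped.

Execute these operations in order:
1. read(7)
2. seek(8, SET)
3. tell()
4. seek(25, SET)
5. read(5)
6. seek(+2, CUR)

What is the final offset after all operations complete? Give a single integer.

Answer: 28

Derivation:
After 1 (read(7)): returned '9K4BZ52', offset=7
After 2 (seek(8, SET)): offset=8
After 3 (tell()): offset=8
After 4 (seek(25, SET)): offset=25
After 5 (read(5)): returned '9TL', offset=28
After 6 (seek(+2, CUR)): offset=28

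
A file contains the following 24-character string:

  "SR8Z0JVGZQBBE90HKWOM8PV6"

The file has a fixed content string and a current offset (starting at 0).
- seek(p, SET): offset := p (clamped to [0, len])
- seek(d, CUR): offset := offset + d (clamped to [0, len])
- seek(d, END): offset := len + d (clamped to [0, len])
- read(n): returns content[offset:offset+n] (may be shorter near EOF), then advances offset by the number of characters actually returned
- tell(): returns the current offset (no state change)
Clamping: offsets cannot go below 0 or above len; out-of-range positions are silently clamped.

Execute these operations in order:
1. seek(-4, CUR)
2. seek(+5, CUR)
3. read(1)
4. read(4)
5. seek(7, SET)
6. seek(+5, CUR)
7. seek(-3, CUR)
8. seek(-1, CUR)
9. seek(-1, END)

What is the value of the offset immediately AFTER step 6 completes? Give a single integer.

After 1 (seek(-4, CUR)): offset=0
After 2 (seek(+5, CUR)): offset=5
After 3 (read(1)): returned 'J', offset=6
After 4 (read(4)): returned 'VGZQ', offset=10
After 5 (seek(7, SET)): offset=7
After 6 (seek(+5, CUR)): offset=12

Answer: 12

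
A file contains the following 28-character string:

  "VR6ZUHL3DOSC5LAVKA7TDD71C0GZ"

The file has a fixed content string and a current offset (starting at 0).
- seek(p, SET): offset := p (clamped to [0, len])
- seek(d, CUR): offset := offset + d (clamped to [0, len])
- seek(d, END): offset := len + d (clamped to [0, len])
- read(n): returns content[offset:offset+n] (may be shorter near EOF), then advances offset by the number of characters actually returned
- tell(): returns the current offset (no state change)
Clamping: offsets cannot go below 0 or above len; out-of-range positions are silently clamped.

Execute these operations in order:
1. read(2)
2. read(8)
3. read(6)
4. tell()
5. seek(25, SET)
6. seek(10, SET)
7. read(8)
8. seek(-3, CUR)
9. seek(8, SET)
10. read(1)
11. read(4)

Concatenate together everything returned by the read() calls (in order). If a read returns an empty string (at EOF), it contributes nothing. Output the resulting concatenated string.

After 1 (read(2)): returned 'VR', offset=2
After 2 (read(8)): returned '6ZUHL3DO', offset=10
After 3 (read(6)): returned 'SC5LAV', offset=16
After 4 (tell()): offset=16
After 5 (seek(25, SET)): offset=25
After 6 (seek(10, SET)): offset=10
After 7 (read(8)): returned 'SC5LAVKA', offset=18
After 8 (seek(-3, CUR)): offset=15
After 9 (seek(8, SET)): offset=8
After 10 (read(1)): returned 'D', offset=9
After 11 (read(4)): returned 'OSC5', offset=13

Answer: VR6ZUHL3DOSC5LAVSC5LAVKADOSC5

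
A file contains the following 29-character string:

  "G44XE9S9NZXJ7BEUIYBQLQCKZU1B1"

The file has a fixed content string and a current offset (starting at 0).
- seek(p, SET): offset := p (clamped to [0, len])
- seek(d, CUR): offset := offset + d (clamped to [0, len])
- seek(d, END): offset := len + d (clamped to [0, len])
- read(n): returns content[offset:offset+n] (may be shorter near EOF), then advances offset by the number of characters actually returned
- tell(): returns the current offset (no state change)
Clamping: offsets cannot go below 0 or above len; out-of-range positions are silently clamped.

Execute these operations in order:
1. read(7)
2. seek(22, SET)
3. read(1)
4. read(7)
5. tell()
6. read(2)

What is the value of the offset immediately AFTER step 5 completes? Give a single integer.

Answer: 29

Derivation:
After 1 (read(7)): returned 'G44XE9S', offset=7
After 2 (seek(22, SET)): offset=22
After 3 (read(1)): returned 'C', offset=23
After 4 (read(7)): returned 'KZU1B1', offset=29
After 5 (tell()): offset=29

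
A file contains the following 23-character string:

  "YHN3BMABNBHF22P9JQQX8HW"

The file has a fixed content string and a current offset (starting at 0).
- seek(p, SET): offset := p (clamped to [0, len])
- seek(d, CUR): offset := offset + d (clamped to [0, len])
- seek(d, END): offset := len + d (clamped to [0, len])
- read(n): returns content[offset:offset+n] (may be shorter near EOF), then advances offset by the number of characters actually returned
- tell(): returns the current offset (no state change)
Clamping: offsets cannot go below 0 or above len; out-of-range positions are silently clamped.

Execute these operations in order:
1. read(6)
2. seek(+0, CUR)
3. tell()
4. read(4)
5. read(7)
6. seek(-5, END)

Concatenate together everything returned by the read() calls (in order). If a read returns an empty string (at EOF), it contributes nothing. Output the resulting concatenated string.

Answer: YHN3BMABNBHF22P9J

Derivation:
After 1 (read(6)): returned 'YHN3BM', offset=6
After 2 (seek(+0, CUR)): offset=6
After 3 (tell()): offset=6
After 4 (read(4)): returned 'ABNB', offset=10
After 5 (read(7)): returned 'HF22P9J', offset=17
After 6 (seek(-5, END)): offset=18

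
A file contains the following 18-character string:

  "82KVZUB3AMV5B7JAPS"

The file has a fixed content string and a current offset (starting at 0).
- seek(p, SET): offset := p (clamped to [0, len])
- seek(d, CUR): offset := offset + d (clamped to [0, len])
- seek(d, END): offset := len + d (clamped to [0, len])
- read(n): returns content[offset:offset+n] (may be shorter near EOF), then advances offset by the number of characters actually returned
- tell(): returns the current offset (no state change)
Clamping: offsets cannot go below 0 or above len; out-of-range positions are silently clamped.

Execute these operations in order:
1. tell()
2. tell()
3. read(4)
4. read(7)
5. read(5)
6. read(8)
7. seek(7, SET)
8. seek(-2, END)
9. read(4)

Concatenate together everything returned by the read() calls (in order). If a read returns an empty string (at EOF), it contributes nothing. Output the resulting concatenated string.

After 1 (tell()): offset=0
After 2 (tell()): offset=0
After 3 (read(4)): returned '82KV', offset=4
After 4 (read(7)): returned 'ZUB3AMV', offset=11
After 5 (read(5)): returned '5B7JA', offset=16
After 6 (read(8)): returned 'PS', offset=18
After 7 (seek(7, SET)): offset=7
After 8 (seek(-2, END)): offset=16
After 9 (read(4)): returned 'PS', offset=18

Answer: 82KVZUB3AMV5B7JAPSPS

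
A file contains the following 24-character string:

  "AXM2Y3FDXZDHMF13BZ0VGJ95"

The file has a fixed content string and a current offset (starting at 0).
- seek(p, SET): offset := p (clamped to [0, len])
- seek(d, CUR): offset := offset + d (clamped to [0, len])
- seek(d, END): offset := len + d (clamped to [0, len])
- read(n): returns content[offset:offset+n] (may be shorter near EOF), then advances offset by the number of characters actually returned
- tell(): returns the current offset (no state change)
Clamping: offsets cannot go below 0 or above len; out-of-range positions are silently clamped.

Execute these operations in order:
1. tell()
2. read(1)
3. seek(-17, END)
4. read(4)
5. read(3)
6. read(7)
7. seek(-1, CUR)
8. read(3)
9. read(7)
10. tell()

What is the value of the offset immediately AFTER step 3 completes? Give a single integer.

After 1 (tell()): offset=0
After 2 (read(1)): returned 'A', offset=1
After 3 (seek(-17, END)): offset=7

Answer: 7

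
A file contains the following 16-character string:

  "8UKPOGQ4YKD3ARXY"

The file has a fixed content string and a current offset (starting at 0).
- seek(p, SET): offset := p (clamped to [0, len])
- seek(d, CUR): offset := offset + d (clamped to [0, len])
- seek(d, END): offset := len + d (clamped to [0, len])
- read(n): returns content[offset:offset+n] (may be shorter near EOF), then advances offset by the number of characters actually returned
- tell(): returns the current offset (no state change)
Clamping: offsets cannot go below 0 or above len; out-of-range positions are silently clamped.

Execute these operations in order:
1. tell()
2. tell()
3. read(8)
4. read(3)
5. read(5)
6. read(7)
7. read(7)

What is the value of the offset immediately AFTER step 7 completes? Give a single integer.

After 1 (tell()): offset=0
After 2 (tell()): offset=0
After 3 (read(8)): returned '8UKPOGQ4', offset=8
After 4 (read(3)): returned 'YKD', offset=11
After 5 (read(5)): returned '3ARXY', offset=16
After 6 (read(7)): returned '', offset=16
After 7 (read(7)): returned '', offset=16

Answer: 16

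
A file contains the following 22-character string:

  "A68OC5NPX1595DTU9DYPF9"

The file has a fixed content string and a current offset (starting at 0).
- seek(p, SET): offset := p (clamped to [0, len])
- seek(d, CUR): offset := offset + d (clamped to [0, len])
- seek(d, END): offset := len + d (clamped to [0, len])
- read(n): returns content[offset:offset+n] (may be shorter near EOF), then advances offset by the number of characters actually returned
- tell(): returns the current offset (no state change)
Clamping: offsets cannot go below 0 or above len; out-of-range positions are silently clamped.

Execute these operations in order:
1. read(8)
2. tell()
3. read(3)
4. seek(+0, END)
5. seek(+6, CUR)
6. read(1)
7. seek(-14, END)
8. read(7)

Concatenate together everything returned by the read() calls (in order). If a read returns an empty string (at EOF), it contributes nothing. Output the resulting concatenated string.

Answer: A68OC5NPX15X1595DT

Derivation:
After 1 (read(8)): returned 'A68OC5NP', offset=8
After 2 (tell()): offset=8
After 3 (read(3)): returned 'X15', offset=11
After 4 (seek(+0, END)): offset=22
After 5 (seek(+6, CUR)): offset=22
After 6 (read(1)): returned '', offset=22
After 7 (seek(-14, END)): offset=8
After 8 (read(7)): returned 'X1595DT', offset=15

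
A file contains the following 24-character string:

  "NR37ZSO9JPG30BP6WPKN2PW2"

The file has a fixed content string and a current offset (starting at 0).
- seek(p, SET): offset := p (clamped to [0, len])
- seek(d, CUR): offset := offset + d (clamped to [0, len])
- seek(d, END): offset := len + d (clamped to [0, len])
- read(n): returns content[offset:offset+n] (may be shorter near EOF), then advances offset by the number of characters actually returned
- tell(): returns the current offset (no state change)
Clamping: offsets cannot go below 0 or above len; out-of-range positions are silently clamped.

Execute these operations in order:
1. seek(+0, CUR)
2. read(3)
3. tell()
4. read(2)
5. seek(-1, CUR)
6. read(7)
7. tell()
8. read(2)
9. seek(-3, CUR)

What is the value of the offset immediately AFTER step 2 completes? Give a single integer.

After 1 (seek(+0, CUR)): offset=0
After 2 (read(3)): returned 'NR3', offset=3

Answer: 3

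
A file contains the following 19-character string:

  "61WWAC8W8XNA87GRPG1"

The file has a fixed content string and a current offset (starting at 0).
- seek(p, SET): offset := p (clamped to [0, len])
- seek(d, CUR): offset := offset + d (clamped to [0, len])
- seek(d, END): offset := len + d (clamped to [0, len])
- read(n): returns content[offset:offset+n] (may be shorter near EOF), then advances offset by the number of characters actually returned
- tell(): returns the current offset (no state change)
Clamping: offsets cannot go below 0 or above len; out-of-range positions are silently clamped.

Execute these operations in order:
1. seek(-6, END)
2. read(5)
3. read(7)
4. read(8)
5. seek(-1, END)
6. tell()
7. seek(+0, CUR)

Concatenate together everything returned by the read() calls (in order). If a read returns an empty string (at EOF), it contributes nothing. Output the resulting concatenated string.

Answer: 7GRPG1

Derivation:
After 1 (seek(-6, END)): offset=13
After 2 (read(5)): returned '7GRPG', offset=18
After 3 (read(7)): returned '1', offset=19
After 4 (read(8)): returned '', offset=19
After 5 (seek(-1, END)): offset=18
After 6 (tell()): offset=18
After 7 (seek(+0, CUR)): offset=18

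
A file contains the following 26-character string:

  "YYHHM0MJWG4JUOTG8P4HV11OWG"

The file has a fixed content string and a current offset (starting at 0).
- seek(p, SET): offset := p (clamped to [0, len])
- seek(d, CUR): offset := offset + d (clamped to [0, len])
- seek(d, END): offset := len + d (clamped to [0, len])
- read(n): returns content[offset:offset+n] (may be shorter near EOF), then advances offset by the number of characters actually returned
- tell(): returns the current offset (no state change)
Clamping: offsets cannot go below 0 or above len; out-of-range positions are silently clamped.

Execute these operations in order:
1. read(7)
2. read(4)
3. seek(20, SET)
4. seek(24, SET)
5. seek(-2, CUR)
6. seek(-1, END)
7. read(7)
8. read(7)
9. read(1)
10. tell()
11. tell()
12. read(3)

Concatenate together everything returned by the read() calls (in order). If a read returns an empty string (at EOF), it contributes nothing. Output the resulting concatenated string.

After 1 (read(7)): returned 'YYHHM0M', offset=7
After 2 (read(4)): returned 'JWG4', offset=11
After 3 (seek(20, SET)): offset=20
After 4 (seek(24, SET)): offset=24
After 5 (seek(-2, CUR)): offset=22
After 6 (seek(-1, END)): offset=25
After 7 (read(7)): returned 'G', offset=26
After 8 (read(7)): returned '', offset=26
After 9 (read(1)): returned '', offset=26
After 10 (tell()): offset=26
After 11 (tell()): offset=26
After 12 (read(3)): returned '', offset=26

Answer: YYHHM0MJWG4G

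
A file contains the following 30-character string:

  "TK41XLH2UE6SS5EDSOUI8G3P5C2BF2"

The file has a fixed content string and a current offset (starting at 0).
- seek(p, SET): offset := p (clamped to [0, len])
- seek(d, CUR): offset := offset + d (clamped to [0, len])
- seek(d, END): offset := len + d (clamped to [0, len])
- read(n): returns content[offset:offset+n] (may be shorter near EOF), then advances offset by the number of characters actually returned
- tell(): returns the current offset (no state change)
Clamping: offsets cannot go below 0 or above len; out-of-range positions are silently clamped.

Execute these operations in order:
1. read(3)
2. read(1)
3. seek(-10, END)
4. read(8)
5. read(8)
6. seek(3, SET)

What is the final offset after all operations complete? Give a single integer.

Answer: 3

Derivation:
After 1 (read(3)): returned 'TK4', offset=3
After 2 (read(1)): returned '1', offset=4
After 3 (seek(-10, END)): offset=20
After 4 (read(8)): returned '8G3P5C2B', offset=28
After 5 (read(8)): returned 'F2', offset=30
After 6 (seek(3, SET)): offset=3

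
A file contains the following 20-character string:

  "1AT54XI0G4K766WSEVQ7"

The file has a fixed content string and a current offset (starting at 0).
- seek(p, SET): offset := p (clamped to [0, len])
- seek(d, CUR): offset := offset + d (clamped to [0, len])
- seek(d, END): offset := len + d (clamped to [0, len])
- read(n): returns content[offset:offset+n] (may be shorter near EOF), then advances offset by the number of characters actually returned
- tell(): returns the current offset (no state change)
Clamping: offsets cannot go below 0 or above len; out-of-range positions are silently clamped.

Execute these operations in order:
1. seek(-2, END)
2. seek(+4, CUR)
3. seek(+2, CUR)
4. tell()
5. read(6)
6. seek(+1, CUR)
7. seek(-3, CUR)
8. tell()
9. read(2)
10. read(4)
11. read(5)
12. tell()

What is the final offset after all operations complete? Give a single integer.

Answer: 20

Derivation:
After 1 (seek(-2, END)): offset=18
After 2 (seek(+4, CUR)): offset=20
After 3 (seek(+2, CUR)): offset=20
After 4 (tell()): offset=20
After 5 (read(6)): returned '', offset=20
After 6 (seek(+1, CUR)): offset=20
After 7 (seek(-3, CUR)): offset=17
After 8 (tell()): offset=17
After 9 (read(2)): returned 'VQ', offset=19
After 10 (read(4)): returned '7', offset=20
After 11 (read(5)): returned '', offset=20
After 12 (tell()): offset=20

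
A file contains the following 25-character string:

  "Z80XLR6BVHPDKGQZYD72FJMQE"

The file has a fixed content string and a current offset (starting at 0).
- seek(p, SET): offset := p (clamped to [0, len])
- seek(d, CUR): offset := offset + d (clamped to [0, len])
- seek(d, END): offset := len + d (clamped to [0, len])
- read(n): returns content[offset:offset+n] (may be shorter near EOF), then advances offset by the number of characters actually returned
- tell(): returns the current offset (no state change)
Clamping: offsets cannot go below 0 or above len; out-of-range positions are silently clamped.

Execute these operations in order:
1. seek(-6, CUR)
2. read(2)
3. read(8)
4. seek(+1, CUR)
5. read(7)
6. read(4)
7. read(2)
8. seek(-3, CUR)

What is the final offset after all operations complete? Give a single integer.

After 1 (seek(-6, CUR)): offset=0
After 2 (read(2)): returned 'Z8', offset=2
After 3 (read(8)): returned '0XLR6BVH', offset=10
After 4 (seek(+1, CUR)): offset=11
After 5 (read(7)): returned 'DKGQZYD', offset=18
After 6 (read(4)): returned '72FJ', offset=22
After 7 (read(2)): returned 'MQ', offset=24
After 8 (seek(-3, CUR)): offset=21

Answer: 21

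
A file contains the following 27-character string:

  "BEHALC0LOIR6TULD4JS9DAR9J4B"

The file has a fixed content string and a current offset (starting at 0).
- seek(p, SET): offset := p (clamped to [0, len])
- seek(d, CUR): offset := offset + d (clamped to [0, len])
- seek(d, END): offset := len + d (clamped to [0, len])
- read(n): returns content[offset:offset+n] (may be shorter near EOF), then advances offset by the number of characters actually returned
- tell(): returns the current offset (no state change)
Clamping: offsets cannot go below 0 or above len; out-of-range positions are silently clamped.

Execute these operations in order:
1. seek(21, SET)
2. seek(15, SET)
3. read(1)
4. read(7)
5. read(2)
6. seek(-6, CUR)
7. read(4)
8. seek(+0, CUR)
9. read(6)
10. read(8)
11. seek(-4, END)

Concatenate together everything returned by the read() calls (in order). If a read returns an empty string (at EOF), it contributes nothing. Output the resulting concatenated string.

Answer: D4JS9DAR9J9DAR9J4B

Derivation:
After 1 (seek(21, SET)): offset=21
After 2 (seek(15, SET)): offset=15
After 3 (read(1)): returned 'D', offset=16
After 4 (read(7)): returned '4JS9DAR', offset=23
After 5 (read(2)): returned '9J', offset=25
After 6 (seek(-6, CUR)): offset=19
After 7 (read(4)): returned '9DAR', offset=23
After 8 (seek(+0, CUR)): offset=23
After 9 (read(6)): returned '9J4B', offset=27
After 10 (read(8)): returned '', offset=27
After 11 (seek(-4, END)): offset=23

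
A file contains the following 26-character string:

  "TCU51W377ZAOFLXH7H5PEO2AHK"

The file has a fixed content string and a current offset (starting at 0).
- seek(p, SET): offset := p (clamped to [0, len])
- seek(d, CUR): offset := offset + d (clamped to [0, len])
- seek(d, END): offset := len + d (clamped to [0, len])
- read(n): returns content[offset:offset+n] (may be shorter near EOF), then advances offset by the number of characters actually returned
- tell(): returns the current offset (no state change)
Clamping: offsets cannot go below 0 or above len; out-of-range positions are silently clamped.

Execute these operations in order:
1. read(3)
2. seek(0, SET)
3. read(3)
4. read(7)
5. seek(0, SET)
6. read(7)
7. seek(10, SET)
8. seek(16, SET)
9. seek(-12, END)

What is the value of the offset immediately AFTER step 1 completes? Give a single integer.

After 1 (read(3)): returned 'TCU', offset=3

Answer: 3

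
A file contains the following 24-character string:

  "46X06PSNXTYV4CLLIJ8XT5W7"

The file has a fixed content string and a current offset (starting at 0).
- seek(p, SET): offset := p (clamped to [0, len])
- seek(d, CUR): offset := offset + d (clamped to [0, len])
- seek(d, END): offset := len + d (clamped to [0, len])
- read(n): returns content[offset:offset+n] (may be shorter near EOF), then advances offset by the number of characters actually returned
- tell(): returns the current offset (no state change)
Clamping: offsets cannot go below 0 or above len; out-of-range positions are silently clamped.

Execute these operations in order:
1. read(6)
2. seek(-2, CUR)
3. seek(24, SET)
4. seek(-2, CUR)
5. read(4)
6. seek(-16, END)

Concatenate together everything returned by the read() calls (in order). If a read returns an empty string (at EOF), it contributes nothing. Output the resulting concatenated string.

Answer: 46X06PW7

Derivation:
After 1 (read(6)): returned '46X06P', offset=6
After 2 (seek(-2, CUR)): offset=4
After 3 (seek(24, SET)): offset=24
After 4 (seek(-2, CUR)): offset=22
After 5 (read(4)): returned 'W7', offset=24
After 6 (seek(-16, END)): offset=8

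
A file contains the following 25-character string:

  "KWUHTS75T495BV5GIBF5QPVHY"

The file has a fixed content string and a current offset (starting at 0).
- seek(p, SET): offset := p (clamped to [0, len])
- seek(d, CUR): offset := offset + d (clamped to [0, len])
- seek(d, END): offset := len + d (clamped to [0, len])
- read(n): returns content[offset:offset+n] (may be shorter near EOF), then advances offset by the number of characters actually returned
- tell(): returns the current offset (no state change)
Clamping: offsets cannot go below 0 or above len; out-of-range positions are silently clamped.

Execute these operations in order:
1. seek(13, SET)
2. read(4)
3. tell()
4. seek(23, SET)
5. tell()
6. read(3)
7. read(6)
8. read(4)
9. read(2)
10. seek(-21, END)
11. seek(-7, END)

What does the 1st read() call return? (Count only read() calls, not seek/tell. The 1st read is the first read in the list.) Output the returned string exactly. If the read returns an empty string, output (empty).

After 1 (seek(13, SET)): offset=13
After 2 (read(4)): returned 'V5GI', offset=17
After 3 (tell()): offset=17
After 4 (seek(23, SET)): offset=23
After 5 (tell()): offset=23
After 6 (read(3)): returned 'HY', offset=25
After 7 (read(6)): returned '', offset=25
After 8 (read(4)): returned '', offset=25
After 9 (read(2)): returned '', offset=25
After 10 (seek(-21, END)): offset=4
After 11 (seek(-7, END)): offset=18

Answer: V5GI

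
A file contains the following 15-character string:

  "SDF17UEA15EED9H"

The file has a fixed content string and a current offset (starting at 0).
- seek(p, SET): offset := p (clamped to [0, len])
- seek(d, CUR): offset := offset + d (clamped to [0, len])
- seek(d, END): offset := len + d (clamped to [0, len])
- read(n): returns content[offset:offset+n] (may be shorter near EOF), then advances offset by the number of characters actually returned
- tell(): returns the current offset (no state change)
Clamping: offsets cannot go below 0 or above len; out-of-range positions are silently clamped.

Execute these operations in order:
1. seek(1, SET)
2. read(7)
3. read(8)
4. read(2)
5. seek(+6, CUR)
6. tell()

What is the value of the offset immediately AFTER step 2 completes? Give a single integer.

Answer: 8

Derivation:
After 1 (seek(1, SET)): offset=1
After 2 (read(7)): returned 'DF17UEA', offset=8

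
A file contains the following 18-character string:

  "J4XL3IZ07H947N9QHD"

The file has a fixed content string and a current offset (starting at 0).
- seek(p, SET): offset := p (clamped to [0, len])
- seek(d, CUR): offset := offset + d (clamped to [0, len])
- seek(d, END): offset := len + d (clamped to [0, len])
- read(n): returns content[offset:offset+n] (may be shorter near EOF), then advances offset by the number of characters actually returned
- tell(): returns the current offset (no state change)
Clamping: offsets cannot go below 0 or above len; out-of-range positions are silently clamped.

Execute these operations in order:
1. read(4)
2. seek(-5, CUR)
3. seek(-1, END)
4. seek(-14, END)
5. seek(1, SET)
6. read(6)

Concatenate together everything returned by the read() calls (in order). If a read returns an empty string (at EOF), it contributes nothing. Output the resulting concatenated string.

Answer: J4XL4XL3IZ

Derivation:
After 1 (read(4)): returned 'J4XL', offset=4
After 2 (seek(-5, CUR)): offset=0
After 3 (seek(-1, END)): offset=17
After 4 (seek(-14, END)): offset=4
After 5 (seek(1, SET)): offset=1
After 6 (read(6)): returned '4XL3IZ', offset=7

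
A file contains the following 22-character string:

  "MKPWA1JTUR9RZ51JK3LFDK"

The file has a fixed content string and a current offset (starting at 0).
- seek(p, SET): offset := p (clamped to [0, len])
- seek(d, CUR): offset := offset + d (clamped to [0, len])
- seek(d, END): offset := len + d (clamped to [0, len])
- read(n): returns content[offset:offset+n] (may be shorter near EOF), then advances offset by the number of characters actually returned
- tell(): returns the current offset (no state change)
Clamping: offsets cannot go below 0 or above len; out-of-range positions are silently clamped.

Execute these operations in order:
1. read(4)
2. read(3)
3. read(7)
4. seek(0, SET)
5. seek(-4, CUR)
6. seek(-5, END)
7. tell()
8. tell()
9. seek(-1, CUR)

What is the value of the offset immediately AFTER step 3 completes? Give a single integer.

Answer: 14

Derivation:
After 1 (read(4)): returned 'MKPW', offset=4
After 2 (read(3)): returned 'A1J', offset=7
After 3 (read(7)): returned 'TUR9RZ5', offset=14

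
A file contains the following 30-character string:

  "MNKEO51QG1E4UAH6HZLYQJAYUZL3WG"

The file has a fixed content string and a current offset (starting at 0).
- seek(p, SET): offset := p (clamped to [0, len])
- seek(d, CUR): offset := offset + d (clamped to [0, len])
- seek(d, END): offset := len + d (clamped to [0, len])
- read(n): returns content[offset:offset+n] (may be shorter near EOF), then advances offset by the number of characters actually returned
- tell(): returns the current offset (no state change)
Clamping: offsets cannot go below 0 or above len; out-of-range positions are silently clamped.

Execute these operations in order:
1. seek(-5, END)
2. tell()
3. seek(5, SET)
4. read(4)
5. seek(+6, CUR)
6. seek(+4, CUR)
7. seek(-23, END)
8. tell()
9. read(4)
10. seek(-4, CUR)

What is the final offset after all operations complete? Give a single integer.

Answer: 7

Derivation:
After 1 (seek(-5, END)): offset=25
After 2 (tell()): offset=25
After 3 (seek(5, SET)): offset=5
After 4 (read(4)): returned '51QG', offset=9
After 5 (seek(+6, CUR)): offset=15
After 6 (seek(+4, CUR)): offset=19
After 7 (seek(-23, END)): offset=7
After 8 (tell()): offset=7
After 9 (read(4)): returned 'QG1E', offset=11
After 10 (seek(-4, CUR)): offset=7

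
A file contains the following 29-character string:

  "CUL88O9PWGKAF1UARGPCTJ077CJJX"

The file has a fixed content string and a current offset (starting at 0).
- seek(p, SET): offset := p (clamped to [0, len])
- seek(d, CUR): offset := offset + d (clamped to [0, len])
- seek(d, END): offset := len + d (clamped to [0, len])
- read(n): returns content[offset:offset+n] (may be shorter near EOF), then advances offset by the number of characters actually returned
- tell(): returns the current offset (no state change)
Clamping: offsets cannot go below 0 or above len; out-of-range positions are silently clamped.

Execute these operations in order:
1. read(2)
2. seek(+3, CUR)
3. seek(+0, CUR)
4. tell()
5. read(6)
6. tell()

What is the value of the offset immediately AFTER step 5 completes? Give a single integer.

After 1 (read(2)): returned 'CU', offset=2
After 2 (seek(+3, CUR)): offset=5
After 3 (seek(+0, CUR)): offset=5
After 4 (tell()): offset=5
After 5 (read(6)): returned 'O9PWGK', offset=11

Answer: 11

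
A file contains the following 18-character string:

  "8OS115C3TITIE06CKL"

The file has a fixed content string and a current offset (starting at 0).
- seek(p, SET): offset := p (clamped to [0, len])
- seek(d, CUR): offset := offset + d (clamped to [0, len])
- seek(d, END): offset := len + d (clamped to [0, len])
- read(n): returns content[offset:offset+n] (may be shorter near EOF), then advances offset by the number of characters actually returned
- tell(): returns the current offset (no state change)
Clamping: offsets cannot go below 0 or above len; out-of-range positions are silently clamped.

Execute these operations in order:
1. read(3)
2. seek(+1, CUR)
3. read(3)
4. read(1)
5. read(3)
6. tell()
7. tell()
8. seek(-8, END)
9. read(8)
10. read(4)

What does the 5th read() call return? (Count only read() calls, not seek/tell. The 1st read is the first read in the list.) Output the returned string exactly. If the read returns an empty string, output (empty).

After 1 (read(3)): returned '8OS', offset=3
After 2 (seek(+1, CUR)): offset=4
After 3 (read(3)): returned '15C', offset=7
After 4 (read(1)): returned '3', offset=8
After 5 (read(3)): returned 'TIT', offset=11
After 6 (tell()): offset=11
After 7 (tell()): offset=11
After 8 (seek(-8, END)): offset=10
After 9 (read(8)): returned 'TIE06CKL', offset=18
After 10 (read(4)): returned '', offset=18

Answer: TIE06CKL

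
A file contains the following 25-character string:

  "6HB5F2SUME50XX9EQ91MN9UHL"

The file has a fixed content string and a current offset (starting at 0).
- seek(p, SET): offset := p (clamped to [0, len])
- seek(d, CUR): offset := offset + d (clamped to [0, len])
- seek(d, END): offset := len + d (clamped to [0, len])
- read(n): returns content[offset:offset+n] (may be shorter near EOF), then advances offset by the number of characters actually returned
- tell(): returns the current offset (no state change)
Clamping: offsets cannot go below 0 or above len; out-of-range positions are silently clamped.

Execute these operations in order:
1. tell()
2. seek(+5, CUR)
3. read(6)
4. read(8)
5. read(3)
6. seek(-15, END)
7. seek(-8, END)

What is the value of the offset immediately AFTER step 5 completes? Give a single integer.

After 1 (tell()): offset=0
After 2 (seek(+5, CUR)): offset=5
After 3 (read(6)): returned '2SUME5', offset=11
After 4 (read(8)): returned '0XX9EQ91', offset=19
After 5 (read(3)): returned 'MN9', offset=22

Answer: 22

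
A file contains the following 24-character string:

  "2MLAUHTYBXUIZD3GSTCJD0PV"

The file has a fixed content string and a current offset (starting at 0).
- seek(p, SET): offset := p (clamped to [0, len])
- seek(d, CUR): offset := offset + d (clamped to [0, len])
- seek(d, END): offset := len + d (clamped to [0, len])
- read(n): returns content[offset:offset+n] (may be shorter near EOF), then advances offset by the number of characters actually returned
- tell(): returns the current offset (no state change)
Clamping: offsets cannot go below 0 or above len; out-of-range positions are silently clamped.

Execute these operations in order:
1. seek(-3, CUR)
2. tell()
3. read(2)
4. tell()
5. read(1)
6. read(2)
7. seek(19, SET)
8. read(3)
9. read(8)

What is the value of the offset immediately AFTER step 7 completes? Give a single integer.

Answer: 19

Derivation:
After 1 (seek(-3, CUR)): offset=0
After 2 (tell()): offset=0
After 3 (read(2)): returned '2M', offset=2
After 4 (tell()): offset=2
After 5 (read(1)): returned 'L', offset=3
After 6 (read(2)): returned 'AU', offset=5
After 7 (seek(19, SET)): offset=19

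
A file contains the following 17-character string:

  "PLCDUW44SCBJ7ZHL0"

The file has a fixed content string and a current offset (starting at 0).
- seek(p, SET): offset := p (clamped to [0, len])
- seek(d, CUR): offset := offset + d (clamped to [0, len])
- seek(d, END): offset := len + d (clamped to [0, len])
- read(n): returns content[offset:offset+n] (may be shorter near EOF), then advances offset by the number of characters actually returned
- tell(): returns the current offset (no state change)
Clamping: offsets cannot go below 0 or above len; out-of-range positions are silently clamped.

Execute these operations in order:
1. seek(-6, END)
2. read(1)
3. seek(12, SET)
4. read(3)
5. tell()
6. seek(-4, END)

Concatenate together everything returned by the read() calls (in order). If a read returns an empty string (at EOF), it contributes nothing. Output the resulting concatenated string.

After 1 (seek(-6, END)): offset=11
After 2 (read(1)): returned 'J', offset=12
After 3 (seek(12, SET)): offset=12
After 4 (read(3)): returned '7ZH', offset=15
After 5 (tell()): offset=15
After 6 (seek(-4, END)): offset=13

Answer: J7ZH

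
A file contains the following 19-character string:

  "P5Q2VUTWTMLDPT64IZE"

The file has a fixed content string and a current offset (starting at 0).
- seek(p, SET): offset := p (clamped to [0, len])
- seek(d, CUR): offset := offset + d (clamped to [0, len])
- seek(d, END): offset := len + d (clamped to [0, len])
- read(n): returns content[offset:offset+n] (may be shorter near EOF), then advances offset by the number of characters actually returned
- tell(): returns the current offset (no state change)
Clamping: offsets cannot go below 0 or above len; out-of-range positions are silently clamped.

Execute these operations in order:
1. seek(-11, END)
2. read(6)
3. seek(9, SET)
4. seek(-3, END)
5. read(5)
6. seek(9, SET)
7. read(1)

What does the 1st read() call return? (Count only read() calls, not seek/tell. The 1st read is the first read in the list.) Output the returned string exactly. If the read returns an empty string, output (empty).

Answer: TMLDPT

Derivation:
After 1 (seek(-11, END)): offset=8
After 2 (read(6)): returned 'TMLDPT', offset=14
After 3 (seek(9, SET)): offset=9
After 4 (seek(-3, END)): offset=16
After 5 (read(5)): returned 'IZE', offset=19
After 6 (seek(9, SET)): offset=9
After 7 (read(1)): returned 'M', offset=10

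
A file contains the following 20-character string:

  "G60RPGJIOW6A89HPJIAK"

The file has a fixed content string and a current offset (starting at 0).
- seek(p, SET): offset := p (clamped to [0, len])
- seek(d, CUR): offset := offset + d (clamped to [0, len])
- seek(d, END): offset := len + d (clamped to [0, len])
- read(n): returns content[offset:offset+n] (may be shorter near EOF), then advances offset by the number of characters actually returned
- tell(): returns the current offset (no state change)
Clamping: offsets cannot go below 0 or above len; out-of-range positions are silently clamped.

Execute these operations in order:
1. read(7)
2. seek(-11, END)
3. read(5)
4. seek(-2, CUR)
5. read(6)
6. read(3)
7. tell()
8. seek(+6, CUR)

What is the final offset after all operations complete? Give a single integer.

Answer: 20

Derivation:
After 1 (read(7)): returned 'G60RPGJ', offset=7
After 2 (seek(-11, END)): offset=9
After 3 (read(5)): returned 'W6A89', offset=14
After 4 (seek(-2, CUR)): offset=12
After 5 (read(6)): returned '89HPJI', offset=18
After 6 (read(3)): returned 'AK', offset=20
After 7 (tell()): offset=20
After 8 (seek(+6, CUR)): offset=20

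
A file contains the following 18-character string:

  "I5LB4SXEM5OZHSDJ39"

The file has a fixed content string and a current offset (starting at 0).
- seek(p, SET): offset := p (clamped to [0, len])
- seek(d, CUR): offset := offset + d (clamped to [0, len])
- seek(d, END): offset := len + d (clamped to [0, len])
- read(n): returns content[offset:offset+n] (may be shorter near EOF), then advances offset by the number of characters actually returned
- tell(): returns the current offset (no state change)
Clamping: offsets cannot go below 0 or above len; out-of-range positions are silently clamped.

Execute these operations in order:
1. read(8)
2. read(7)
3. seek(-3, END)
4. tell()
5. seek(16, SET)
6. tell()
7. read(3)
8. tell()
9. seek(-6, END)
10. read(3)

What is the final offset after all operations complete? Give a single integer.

Answer: 15

Derivation:
After 1 (read(8)): returned 'I5LB4SXE', offset=8
After 2 (read(7)): returned 'M5OZHSD', offset=15
After 3 (seek(-3, END)): offset=15
After 4 (tell()): offset=15
After 5 (seek(16, SET)): offset=16
After 6 (tell()): offset=16
After 7 (read(3)): returned '39', offset=18
After 8 (tell()): offset=18
After 9 (seek(-6, END)): offset=12
After 10 (read(3)): returned 'HSD', offset=15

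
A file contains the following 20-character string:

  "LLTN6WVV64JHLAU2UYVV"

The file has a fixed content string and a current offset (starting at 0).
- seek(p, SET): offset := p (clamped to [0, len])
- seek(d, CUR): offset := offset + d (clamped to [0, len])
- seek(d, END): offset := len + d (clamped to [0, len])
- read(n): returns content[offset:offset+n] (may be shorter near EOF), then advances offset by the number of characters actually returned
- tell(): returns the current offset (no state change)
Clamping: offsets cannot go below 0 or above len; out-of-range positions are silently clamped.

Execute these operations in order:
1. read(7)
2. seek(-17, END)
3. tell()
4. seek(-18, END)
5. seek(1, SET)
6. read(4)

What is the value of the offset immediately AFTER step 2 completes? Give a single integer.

Answer: 3

Derivation:
After 1 (read(7)): returned 'LLTN6WV', offset=7
After 2 (seek(-17, END)): offset=3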